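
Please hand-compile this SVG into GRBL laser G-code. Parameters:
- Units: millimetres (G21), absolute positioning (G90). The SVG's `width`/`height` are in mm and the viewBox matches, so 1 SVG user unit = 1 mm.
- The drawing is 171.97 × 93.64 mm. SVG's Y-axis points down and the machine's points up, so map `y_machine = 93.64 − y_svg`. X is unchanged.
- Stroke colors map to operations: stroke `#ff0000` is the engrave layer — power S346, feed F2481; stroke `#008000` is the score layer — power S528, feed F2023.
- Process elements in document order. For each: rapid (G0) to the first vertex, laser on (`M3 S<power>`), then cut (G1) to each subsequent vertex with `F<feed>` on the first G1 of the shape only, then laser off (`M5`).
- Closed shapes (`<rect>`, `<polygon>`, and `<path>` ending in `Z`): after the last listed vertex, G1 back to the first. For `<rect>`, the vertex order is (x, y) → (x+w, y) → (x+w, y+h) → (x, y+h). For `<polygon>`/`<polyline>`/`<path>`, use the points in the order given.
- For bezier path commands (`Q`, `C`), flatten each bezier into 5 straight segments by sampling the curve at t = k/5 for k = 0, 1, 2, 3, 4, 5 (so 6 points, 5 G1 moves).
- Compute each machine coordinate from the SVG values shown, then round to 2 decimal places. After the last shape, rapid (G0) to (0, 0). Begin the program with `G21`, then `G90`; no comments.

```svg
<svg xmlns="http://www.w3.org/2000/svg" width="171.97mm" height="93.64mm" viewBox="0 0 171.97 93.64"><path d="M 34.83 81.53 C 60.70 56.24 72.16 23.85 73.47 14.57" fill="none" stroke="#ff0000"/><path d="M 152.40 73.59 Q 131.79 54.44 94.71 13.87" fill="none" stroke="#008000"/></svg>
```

G21
G90
G0 X34.83 Y12.11
M3 S346
G1 X48.66 Y27.89 F2481
G1 X59.23 Y43.93
G1 X66.75 Y58.77
G1 X71.43 Y70.97
G1 X73.47 Y79.07
M5
G0 X152.40 Y20.05
M3 S528
G1 X143.50 Y28.57 F2023
G1 X133.28 Y38.80
G1 X121.74 Y50.74
G1 X108.88 Y64.40
G1 X94.71 Y79.77
M5
G0 X0.00 Y0.00

Since the viewBox matches the mm dimensions, user units are millimetres directly. The only transform is the Y-flip y_m = 93.64 − y_svg.

Shape 1 is a cubic bezier drawn with `<path>`. Its stroke #ff0000 means engrave at S346, F2481. After flipping Y the toolpath is (34.83,12.11) → (48.66,27.89) → (59.23,43.93) → (66.75,58.77) → (71.43,70.97) → (73.47,79.07).

Shape 2 is a quadratic bezier drawn with `<path>`. Its stroke #008000 means score at S528, F2023. After flipping Y the toolpath is (152.40,20.05) → (143.50,28.57) → (133.28,38.80) → (121.74,50.74) → (108.88,64.40) → (94.71,79.77).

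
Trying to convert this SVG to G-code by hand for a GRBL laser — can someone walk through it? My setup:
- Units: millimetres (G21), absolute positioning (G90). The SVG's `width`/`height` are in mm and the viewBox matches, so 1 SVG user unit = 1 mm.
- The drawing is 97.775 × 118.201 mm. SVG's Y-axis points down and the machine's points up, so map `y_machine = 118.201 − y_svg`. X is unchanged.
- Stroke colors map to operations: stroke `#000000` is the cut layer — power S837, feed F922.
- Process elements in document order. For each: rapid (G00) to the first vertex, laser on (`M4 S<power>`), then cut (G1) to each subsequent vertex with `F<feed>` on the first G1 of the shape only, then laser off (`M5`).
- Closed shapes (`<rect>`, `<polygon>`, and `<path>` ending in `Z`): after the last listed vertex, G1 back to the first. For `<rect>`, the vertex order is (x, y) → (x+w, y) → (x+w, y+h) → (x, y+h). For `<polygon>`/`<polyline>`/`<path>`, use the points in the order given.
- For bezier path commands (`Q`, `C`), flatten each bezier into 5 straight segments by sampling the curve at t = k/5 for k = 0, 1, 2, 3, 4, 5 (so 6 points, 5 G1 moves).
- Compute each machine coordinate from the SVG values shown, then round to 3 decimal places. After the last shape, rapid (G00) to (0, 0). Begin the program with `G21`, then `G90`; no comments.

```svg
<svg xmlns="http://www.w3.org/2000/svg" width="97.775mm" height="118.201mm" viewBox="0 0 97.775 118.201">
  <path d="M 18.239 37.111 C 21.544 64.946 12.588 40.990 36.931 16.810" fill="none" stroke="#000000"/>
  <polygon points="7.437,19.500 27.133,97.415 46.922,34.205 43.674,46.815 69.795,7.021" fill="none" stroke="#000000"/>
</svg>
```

G21
G90
G00 X18.239 Y81.090
M4 S837
G1 X19.115 Y70.191 F922
G1 X19.236 Y69.247
G1 X20.787 Y75.783
G1 X25.957 Y87.322
G1 X36.931 Y101.391
M5
G00 X7.437 Y98.701
M4 S837
G1 X27.133 Y20.786 F922
G1 X46.922 Y83.996
G1 X43.674 Y71.386
G1 X69.795 Y111.180
G1 X7.437 Y98.701
M5
G00 X0.000 Y0.000

Since the viewBox matches the mm dimensions, user units are millimetres directly. The only transform is the Y-flip y_m = 118.201 − y_svg.

Shape 1 is a cubic bezier drawn with `<path>`. Its stroke #000000 means cut at S837, F922. After flipping Y the toolpath is (18.239,81.090) → (19.115,70.191) → (19.236,69.247) → (20.787,75.783) → (25.957,87.322) → (36.931,101.391).

Shape 2 is a closed polygon drawn with `<polygon>`. Its stroke #000000 means cut at S837, F922. After flipping Y the toolpath is (7.437,98.701) → (27.133,20.786) → (46.922,83.996) → (43.674,71.386) → (69.795,111.180) → (7.437,98.701), returning to the start.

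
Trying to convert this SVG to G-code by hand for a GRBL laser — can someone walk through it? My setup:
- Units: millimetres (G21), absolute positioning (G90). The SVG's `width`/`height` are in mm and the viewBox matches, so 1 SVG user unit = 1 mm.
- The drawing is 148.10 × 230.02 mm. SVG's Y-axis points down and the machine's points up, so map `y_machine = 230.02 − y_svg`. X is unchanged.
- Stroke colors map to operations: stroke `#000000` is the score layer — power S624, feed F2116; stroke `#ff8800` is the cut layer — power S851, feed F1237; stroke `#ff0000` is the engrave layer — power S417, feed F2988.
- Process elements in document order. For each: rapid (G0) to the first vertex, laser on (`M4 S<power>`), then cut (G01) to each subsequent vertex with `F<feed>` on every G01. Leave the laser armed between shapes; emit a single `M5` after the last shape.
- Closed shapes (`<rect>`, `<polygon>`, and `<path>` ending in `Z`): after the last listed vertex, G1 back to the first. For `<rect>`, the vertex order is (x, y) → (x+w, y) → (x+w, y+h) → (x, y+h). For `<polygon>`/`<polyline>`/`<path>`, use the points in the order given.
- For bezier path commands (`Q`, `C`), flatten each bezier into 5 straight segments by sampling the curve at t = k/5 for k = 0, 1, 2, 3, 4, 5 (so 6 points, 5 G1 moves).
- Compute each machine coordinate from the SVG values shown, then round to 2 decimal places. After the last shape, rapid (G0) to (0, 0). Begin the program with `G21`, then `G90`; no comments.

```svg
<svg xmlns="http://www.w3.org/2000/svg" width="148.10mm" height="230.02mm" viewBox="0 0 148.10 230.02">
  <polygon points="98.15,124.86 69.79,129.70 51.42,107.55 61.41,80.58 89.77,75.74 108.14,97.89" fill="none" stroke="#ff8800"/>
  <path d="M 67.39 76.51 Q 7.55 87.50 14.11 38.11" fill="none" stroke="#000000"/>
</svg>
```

viewBox `0 0 148.10 230.02` with mm width/height → 1 unit = 1 mm. Flip: y_m = 230.02 − y_svg.

**Shape 1** — `<polygon>` regular polygon, stroke `#ff8800` → cut (S851, F1237). Machine vertices: (98.15,105.16) → (69.79,100.32) → (51.42,122.47) → (61.41,149.44) → (89.77,154.28) → (108.14,132.13) → (98.15,105.16). Closed: final G1 returns to the first vertex.

**Shape 2** — `<path>` quadratic bezier, stroke `#000000` → score (S624, F2116). Control points (SVG): P0=(67.39,76.51), P1=(7.55,87.50), P2=(14.11,38.11); sampled at t=k/5. Machine vertices: (67.39,153.51) → (46.11,151.53) → (30.14,154.38) → (19.49,162.06) → (14.14,174.57) → (14.11,191.91). Open path.

G21
G90
G0 X98.15 Y105.16
M4 S851
G01 X69.79 Y100.32 F1237
G01 X51.42 Y122.47 F1237
G01 X61.41 Y149.44 F1237
G01 X89.77 Y154.28 F1237
G01 X108.14 Y132.13 F1237
G01 X98.15 Y105.16 F1237
G0 X67.39 Y153.51
M4 S624
G01 X46.11 Y151.53 F2116
G01 X30.14 Y154.38 F2116
G01 X19.49 Y162.06 F2116
G01 X14.14 Y174.57 F2116
G01 X14.11 Y191.91 F2116
M5
G0 X0.00 Y0.00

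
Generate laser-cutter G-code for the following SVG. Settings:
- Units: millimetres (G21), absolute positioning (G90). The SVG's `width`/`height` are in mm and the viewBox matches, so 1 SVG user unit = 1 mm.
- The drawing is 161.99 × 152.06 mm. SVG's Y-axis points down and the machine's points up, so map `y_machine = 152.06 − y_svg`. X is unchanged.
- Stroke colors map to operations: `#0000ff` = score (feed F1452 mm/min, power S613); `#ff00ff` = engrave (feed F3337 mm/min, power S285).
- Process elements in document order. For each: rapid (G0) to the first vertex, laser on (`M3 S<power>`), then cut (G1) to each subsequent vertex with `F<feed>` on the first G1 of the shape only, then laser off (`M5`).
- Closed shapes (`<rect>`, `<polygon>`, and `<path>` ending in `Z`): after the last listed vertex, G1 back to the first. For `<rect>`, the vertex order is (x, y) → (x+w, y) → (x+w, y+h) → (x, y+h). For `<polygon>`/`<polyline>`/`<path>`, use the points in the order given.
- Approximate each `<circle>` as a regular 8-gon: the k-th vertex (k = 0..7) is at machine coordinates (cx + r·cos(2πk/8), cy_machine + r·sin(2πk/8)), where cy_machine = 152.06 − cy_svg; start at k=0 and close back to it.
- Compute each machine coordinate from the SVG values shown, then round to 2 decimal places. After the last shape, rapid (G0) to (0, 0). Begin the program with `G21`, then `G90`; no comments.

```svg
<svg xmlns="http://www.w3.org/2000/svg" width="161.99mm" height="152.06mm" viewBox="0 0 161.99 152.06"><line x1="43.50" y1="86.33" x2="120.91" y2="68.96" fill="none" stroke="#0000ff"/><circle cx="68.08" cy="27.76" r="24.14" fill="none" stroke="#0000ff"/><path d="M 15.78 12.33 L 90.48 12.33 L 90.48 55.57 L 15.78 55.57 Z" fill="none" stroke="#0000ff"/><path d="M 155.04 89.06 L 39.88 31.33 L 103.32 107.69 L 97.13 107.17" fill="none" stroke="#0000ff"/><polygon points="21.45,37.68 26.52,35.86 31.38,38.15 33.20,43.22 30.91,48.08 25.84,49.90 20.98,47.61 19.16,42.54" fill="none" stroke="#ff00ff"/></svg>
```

1 u = 1 mm; y_m = 152.06 − y.

[1] `<line>` line segment, #0000ff→score S613 F1452: (43.50,65.73) → (120.91,83.10)

[2] `<circle>` circle, #0000ff→score S613 F1452: (92.22,124.30) → (85.15,141.37) → (68.08,148.44) → (51.01,141.37) → (43.94,124.30) → (51.01,107.23) → (68.08,100.16) → (85.15,107.23) → (92.22,124.30) (closed)

[3] `<path>` rectangle, #0000ff→score S613 F1452: (15.78,139.73) → (90.48,139.73) → (90.48,96.49) → (15.78,96.49) → (15.78,139.73) (closed)

[4] `<path>` open polyline, #0000ff→score S613 F1452: (155.04,63.00) → (39.88,120.73) → (103.32,44.37) → (97.13,44.89)

[5] `<polygon>` regular polygon, #ff00ff→engrave S285 F3337: (21.45,114.38) → (26.52,116.20) → (31.38,113.91) → (33.20,108.84) → (30.91,103.98) → (25.84,102.16) → (20.98,104.45) → (19.16,109.52) → (21.45,114.38) (closed)

G21
G90
G0 X43.50 Y65.73
M3 S613
G1 X120.91 Y83.10 F1452
M5
G0 X92.22 Y124.30
M3 S613
G1 X85.15 Y141.37 F1452
G1 X68.08 Y148.44
G1 X51.01 Y141.37
G1 X43.94 Y124.30
G1 X51.01 Y107.23
G1 X68.08 Y100.16
G1 X85.15 Y107.23
G1 X92.22 Y124.30
M5
G0 X15.78 Y139.73
M3 S613
G1 X90.48 Y139.73 F1452
G1 X90.48 Y96.49
G1 X15.78 Y96.49
G1 X15.78 Y139.73
M5
G0 X155.04 Y63.00
M3 S613
G1 X39.88 Y120.73 F1452
G1 X103.32 Y44.37
G1 X97.13 Y44.89
M5
G0 X21.45 Y114.38
M3 S285
G1 X26.52 Y116.20 F3337
G1 X31.38 Y113.91
G1 X33.20 Y108.84
G1 X30.91 Y103.98
G1 X25.84 Y102.16
G1 X20.98 Y104.45
G1 X19.16 Y109.52
G1 X21.45 Y114.38
M5
G0 X0.00 Y0.00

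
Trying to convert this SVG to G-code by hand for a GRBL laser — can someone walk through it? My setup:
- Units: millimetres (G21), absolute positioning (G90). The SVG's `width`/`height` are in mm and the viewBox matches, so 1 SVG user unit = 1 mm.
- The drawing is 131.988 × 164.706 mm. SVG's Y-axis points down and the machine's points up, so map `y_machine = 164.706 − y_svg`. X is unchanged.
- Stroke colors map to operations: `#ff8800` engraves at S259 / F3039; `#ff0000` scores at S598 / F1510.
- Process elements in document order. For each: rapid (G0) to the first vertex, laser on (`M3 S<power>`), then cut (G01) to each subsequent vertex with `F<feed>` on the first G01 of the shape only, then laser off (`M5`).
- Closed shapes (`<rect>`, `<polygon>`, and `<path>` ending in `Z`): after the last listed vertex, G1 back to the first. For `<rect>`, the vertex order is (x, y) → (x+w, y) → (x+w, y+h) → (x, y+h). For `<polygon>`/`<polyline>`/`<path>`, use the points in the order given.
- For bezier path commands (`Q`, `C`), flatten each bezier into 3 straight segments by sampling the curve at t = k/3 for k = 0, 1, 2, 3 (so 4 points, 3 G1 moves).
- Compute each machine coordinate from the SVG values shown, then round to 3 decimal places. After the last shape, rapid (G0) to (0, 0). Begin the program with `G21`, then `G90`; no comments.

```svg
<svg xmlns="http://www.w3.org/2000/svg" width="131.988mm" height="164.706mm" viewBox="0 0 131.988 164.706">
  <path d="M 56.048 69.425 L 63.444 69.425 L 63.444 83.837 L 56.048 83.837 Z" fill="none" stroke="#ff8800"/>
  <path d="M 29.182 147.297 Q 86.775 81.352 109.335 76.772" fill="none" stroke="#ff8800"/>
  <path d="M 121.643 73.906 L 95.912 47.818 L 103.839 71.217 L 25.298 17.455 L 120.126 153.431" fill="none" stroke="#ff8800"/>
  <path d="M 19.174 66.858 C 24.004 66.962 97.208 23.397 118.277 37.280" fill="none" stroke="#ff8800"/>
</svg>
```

1 u = 1 mm; y_m = 164.706 − y.

[1] `<path>` rectangle, #ff8800→engrave S259 F3039: (56.048,95.281) → (63.444,95.281) → (63.444,80.869) → (56.048,80.869) → (56.048,95.281) (closed)

[2] `<path>` quadratic bezier, #ff8800→engrave S259 F3039: (29.182,17.409) → (63.685,54.554) → (90.402,78.062) → (109.335,87.934)

[3] `<path>` open polyline, #ff8800→engrave S259 F3039: (121.643,90.800) → (95.912,116.888) → (103.839,93.489) → (25.298,147.251) → (120.126,11.275)

[4] `<path>` cubic bezier, #ff8800→engrave S259 F3039: (19.174,97.848) → (42.332,108.555) → (84.293,125.905) → (118.277,127.426)

G21
G90
G0 X56.048 Y95.281
M3 S259
G01 X63.444 Y95.281 F3039
G01 X63.444 Y80.869
G01 X56.048 Y80.869
G01 X56.048 Y95.281
M5
G0 X29.182 Y17.409
M3 S259
G01 X63.685 Y54.554 F3039
G01 X90.402 Y78.062
G01 X109.335 Y87.934
M5
G0 X121.643 Y90.800
M3 S259
G01 X95.912 Y116.888 F3039
G01 X103.839 Y93.489
G01 X25.298 Y147.251
G01 X120.126 Y11.275
M5
G0 X19.174 Y97.848
M3 S259
G01 X42.332 Y108.555 F3039
G01 X84.293 Y125.905
G01 X118.277 Y127.426
M5
G0 X0.000 Y0.000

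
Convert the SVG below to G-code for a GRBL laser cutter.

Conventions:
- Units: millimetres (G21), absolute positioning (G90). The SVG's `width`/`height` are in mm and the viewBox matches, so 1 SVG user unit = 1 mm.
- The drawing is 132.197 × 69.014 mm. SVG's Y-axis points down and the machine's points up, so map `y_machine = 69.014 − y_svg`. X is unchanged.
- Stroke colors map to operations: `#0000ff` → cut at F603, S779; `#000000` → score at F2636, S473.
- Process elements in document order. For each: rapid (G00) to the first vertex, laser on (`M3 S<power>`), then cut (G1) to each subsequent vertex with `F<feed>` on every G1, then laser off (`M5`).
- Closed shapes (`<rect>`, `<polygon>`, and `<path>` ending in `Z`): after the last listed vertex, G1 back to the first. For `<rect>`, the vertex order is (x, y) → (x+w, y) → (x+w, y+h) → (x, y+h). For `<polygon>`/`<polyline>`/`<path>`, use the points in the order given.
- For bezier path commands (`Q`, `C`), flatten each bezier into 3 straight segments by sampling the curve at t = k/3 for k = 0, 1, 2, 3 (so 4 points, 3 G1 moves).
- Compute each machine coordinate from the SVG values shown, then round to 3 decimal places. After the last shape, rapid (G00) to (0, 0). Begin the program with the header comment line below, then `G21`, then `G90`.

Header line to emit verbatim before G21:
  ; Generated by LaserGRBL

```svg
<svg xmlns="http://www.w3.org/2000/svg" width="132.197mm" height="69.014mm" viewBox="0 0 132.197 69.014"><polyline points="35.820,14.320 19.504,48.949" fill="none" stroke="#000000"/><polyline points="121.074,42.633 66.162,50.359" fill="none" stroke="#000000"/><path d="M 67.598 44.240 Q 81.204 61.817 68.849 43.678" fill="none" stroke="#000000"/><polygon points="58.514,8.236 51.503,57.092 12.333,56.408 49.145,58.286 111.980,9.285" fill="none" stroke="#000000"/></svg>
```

; Generated by LaserGRBL
G21
G90
G00 X35.820 Y54.694
M3 S473
G1 X19.504 Y20.065 F2636
M5
G00 X121.074 Y26.381
M3 S473
G1 X66.162 Y18.655 F2636
M5
G00 X67.598 Y24.774
M3 S473
G1 X73.784 Y17.024 F2636
G1 X74.201 Y17.212 F2636
G1 X68.849 Y25.336 F2636
M5
G00 X58.514 Y60.778
M3 S473
G1 X51.503 Y11.922 F2636
G1 X12.333 Y12.606 F2636
G1 X49.145 Y10.728 F2636
G1 X111.980 Y59.729 F2636
G1 X58.514 Y60.778 F2636
M5
G00 X0.000 Y0.000

viewBox `0 0 132.197 69.014` with mm width/height → 1 unit = 1 mm. Flip: y_m = 69.014 − y_svg.

**Shape 1** — `<polyline>` line segment, stroke `#000000` → score (S473, F2636). Machine vertices: (35.820,54.694) → (19.504,20.065). Open path.

**Shape 2** — `<polyline>` line segment, stroke `#000000` → score (S473, F2636). Machine vertices: (121.074,26.381) → (66.162,18.655). Open path.

**Shape 3** — `<path>` quadratic bezier, stroke `#000000` → score (S473, F2636). Control points (SVG): P0=(67.598,44.240), P1=(81.204,61.817), P2=(68.849,43.678); sampled at t=k/3. Machine vertices: (67.598,24.774) → (73.784,17.024) → (74.201,17.212) → (68.849,25.336). Open path.

**Shape 4** — `<polygon>` closed polygon, stroke `#000000` → score (S473, F2636). Machine vertices: (58.514,60.778) → (51.503,11.922) → (12.333,12.606) → (49.145,10.728) → (111.980,59.729) → (58.514,60.778). Closed: final G1 returns to the first vertex.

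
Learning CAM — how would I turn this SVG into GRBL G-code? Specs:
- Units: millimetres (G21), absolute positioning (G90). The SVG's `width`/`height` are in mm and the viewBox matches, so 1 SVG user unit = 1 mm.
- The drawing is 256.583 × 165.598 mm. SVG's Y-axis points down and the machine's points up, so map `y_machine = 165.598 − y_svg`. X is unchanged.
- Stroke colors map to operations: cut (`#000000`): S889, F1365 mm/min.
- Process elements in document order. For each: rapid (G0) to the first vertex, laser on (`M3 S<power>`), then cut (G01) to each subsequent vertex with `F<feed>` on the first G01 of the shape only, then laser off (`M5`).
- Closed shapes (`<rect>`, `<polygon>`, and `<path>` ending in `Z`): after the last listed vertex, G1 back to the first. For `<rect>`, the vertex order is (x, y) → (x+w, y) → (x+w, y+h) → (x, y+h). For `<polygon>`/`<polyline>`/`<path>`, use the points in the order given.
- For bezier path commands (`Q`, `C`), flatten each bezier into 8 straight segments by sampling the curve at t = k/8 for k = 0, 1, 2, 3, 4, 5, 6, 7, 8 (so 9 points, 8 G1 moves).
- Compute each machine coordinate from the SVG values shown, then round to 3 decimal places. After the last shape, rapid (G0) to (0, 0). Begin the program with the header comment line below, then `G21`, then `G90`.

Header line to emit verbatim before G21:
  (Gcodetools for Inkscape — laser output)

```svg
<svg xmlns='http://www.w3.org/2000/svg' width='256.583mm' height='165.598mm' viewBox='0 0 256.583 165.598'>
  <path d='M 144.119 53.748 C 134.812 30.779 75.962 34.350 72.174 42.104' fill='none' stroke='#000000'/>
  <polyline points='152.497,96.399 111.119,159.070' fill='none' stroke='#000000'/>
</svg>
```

Since the viewBox matches the mm dimensions, user units are millimetres directly. The only transform is the Y-flip y_m = 165.598 − y_svg.

Shape 1 is a cubic bezier drawn with `<path>`. Its stroke #000000 means cut at S889, F1365. After flipping Y the toolpath is (144.119,111.850) → (138.511,119.263) → (129.484,124.450) → (118.264,127.673) → (106.077,129.193) → (94.149,129.274) → (83.705,128.176) → (75.971,126.162) → (72.174,123.494).

Shape 2 is a line segment drawn with `<polyline>`. Its stroke #000000 means cut at S889, F1365. After flipping Y the toolpath is (152.497,69.199) → (111.119,6.528).

(Gcodetools for Inkscape — laser output)
G21
G90
G0 X144.119 Y111.850
M3 S889
G01 X138.511 Y119.263 F1365
G01 X129.484 Y124.450
G01 X118.264 Y127.673
G01 X106.077 Y129.193
G01 X94.149 Y129.274
G01 X83.705 Y128.176
G01 X75.971 Y126.162
G01 X72.174 Y123.494
M5
G0 X152.497 Y69.199
M3 S889
G01 X111.119 Y6.528 F1365
M5
G0 X0.000 Y0.000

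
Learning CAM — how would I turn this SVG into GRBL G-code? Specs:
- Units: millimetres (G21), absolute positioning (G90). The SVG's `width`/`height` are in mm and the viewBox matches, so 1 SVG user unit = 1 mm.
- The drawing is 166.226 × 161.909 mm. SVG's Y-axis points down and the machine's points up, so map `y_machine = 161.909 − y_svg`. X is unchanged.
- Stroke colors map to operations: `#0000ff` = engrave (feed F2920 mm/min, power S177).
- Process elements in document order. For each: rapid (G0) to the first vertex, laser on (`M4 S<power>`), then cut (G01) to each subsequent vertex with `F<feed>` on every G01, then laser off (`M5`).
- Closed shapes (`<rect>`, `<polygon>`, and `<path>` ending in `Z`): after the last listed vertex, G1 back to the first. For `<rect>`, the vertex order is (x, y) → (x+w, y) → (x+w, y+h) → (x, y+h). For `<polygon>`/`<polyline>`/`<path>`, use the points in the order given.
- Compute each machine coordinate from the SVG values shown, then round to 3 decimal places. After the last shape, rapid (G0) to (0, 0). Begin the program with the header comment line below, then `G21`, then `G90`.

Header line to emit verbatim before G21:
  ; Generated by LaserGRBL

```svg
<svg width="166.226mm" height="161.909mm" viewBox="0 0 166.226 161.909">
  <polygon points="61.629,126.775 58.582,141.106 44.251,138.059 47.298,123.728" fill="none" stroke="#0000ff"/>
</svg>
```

1 u = 1 mm; y_m = 161.909 − y.

[1] `<polygon>` regular polygon, #0000ff→engrave S177 F2920: (61.629,35.134) → (58.582,20.803) → (44.251,23.850) → (47.298,38.181) → (61.629,35.134) (closed)

; Generated by LaserGRBL
G21
G90
G0 X61.629 Y35.134
M4 S177
G01 X58.582 Y20.803 F2920
G01 X44.251 Y23.850 F2920
G01 X47.298 Y38.181 F2920
G01 X61.629 Y35.134 F2920
M5
G0 X0.000 Y0.000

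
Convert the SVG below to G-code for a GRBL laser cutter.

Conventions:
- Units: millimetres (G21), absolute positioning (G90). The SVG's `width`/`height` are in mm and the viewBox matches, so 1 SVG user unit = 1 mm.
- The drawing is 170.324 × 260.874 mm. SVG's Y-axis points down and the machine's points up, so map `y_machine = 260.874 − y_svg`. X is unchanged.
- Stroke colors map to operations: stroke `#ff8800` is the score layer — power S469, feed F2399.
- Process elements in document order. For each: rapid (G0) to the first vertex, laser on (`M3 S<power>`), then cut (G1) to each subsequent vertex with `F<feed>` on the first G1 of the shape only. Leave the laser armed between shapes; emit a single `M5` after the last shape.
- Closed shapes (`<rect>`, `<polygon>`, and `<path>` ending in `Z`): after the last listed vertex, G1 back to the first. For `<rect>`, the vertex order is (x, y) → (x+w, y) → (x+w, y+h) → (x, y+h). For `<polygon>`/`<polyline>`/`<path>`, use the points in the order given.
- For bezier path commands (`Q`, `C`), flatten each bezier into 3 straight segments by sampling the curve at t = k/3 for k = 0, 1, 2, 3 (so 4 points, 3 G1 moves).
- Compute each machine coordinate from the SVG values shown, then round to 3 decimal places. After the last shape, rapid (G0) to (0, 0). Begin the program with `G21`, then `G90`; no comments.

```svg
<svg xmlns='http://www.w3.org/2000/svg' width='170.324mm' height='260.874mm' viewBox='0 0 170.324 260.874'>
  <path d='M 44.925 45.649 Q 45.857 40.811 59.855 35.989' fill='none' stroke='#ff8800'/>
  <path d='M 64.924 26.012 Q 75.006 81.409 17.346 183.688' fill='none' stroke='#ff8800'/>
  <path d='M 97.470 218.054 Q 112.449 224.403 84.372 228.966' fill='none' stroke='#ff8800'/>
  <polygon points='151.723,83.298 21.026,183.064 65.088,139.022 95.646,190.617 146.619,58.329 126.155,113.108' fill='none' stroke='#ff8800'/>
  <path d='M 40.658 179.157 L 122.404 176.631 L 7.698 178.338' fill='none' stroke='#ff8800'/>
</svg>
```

G21
G90
G0 X44.925 Y215.225
M3 S469
G1 X46.998 Y218.449 F2399
G1 X51.975 Y221.669
G1 X59.855 Y224.885
G0 X64.924 Y234.862
M3 S469
G1 X64.118 Y192.722 F2399
G1 X48.259 Y140.163
G1 X17.346 Y77.186
G0 X97.470 Y42.820
M3 S469
G1 X102.672 Y38.786 F2399
G1 X98.306 Y35.148
G1 X84.372 Y31.908
G0 X151.723 Y177.576
M3 S469
G1 X21.026 Y77.810 F2399
G1 X65.088 Y121.852
G1 X95.646 Y70.257
G1 X146.619 Y202.545
G1 X126.155 Y147.766
G1 X151.723 Y177.576
G0 X40.658 Y81.717
M3 S469
G1 X122.404 Y84.243 F2399
G1 X7.698 Y82.536
M5
G0 X0.000 Y0.000

viewBox `0 0 170.324 260.874` with mm width/height → 1 unit = 1 mm. Flip: y_m = 260.874 − y_svg.

**Shape 1** — `<path>` quadratic bezier, stroke `#ff8800` → score (S469, F2399). Control points (SVG): P0=(44.925,45.649), P1=(45.857,40.811), P2=(59.855,35.989); sampled at t=k/3. Machine vertices: (44.925,215.225) → (46.998,218.449) → (51.975,221.669) → (59.855,224.885). Open path.

**Shape 2** — `<path>` quadratic bezier, stroke `#ff8800` → score (S469, F2399). Control points (SVG): P0=(64.924,26.012), P1=(75.006,81.409), P2=(17.346,183.688); sampled at t=k/3. Machine vertices: (64.924,234.862) → (64.118,192.722) → (48.259,140.163) → (17.346,77.186). Open path.

**Shape 3** — `<path>` quadratic bezier, stroke `#ff8800` → score (S469, F2399). Control points (SVG): P0=(97.470,218.054), P1=(112.449,224.403), P2=(84.372,228.966); sampled at t=k/3. Machine vertices: (97.470,42.820) → (102.672,38.786) → (98.306,35.148) → (84.372,31.908). Open path.

**Shape 4** — `<polygon>` closed polygon, stroke `#ff8800` → score (S469, F2399). Machine vertices: (151.723,177.576) → (21.026,77.810) → (65.088,121.852) → (95.646,70.257) → (146.619,202.545) → (126.155,147.766) → (151.723,177.576). Closed: final G1 returns to the first vertex.

**Shape 5** — `<path>` open polyline, stroke `#ff8800` → score (S469, F2399). Machine vertices: (40.658,81.717) → (122.404,84.243) → (7.698,82.536). Open path.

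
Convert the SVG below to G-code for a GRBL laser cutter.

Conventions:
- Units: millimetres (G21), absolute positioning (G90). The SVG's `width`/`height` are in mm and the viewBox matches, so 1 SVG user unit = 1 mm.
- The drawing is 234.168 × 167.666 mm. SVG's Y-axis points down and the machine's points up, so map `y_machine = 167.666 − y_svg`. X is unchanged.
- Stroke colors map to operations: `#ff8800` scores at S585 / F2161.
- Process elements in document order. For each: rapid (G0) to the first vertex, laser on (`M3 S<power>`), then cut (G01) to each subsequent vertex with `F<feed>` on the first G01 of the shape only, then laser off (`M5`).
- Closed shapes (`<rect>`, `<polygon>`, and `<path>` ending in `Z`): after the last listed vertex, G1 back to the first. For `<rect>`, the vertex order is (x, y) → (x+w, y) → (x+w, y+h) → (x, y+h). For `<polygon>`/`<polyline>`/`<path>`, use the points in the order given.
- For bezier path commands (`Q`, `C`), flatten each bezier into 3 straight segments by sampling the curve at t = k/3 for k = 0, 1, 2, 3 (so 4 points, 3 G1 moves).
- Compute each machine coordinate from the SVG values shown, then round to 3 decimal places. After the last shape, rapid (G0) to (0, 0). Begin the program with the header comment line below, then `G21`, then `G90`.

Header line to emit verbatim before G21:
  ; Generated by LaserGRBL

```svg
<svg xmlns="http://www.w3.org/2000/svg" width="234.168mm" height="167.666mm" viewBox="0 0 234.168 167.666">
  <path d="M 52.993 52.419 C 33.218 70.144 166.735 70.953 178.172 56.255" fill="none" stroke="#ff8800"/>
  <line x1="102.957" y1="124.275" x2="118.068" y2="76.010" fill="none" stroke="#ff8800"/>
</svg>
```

; Generated by LaserGRBL
G21
G90
G0 X52.993 Y115.247
M3 S585
G01 X74.116 Y103.108 F2161
G01 X136.241 Y101.934
G01 X178.172 Y111.411
M5
G0 X102.957 Y43.391
M3 S585
G01 X118.068 Y91.656 F2161
M5
G0 X0.000 Y0.000

Since the viewBox matches the mm dimensions, user units are millimetres directly. The only transform is the Y-flip y_m = 167.666 − y_svg.

Shape 1 is a cubic bezier drawn with `<path>`. Its stroke #ff8800 means score at S585, F2161. After flipping Y the toolpath is (52.993,115.247) → (74.116,103.108) → (136.241,101.934) → (178.172,111.411).

Shape 2 is a line segment drawn with `<line>`. Its stroke #ff8800 means score at S585, F2161. After flipping Y the toolpath is (102.957,43.391) → (118.068,91.656).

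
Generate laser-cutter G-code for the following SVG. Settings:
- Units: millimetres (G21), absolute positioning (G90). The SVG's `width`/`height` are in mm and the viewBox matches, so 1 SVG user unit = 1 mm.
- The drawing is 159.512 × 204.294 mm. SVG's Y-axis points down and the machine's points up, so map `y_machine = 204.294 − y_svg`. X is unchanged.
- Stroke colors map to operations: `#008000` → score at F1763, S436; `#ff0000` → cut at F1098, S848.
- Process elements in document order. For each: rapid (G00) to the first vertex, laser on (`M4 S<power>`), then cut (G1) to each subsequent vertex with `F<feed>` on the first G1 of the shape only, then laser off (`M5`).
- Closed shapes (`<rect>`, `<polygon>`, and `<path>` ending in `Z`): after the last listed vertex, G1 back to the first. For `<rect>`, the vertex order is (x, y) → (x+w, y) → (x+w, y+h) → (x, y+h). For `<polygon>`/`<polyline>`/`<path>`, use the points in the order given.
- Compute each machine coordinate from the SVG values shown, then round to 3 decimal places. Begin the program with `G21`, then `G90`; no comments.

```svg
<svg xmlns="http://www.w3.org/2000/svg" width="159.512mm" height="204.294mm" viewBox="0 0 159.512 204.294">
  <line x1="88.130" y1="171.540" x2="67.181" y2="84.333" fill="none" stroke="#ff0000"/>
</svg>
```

G21
G90
G00 X88.130 Y32.754
M4 S848
G1 X67.181 Y119.961 F1098
M5

viewBox `0 0 159.512 204.294` with mm width/height → 1 unit = 1 mm. Flip: y_m = 204.294 − y_svg.

**Shape 1** — `<line>` line segment, stroke `#ff0000` → cut (S848, F1098). Machine vertices: (88.130,32.754) → (67.181,119.961). Open path.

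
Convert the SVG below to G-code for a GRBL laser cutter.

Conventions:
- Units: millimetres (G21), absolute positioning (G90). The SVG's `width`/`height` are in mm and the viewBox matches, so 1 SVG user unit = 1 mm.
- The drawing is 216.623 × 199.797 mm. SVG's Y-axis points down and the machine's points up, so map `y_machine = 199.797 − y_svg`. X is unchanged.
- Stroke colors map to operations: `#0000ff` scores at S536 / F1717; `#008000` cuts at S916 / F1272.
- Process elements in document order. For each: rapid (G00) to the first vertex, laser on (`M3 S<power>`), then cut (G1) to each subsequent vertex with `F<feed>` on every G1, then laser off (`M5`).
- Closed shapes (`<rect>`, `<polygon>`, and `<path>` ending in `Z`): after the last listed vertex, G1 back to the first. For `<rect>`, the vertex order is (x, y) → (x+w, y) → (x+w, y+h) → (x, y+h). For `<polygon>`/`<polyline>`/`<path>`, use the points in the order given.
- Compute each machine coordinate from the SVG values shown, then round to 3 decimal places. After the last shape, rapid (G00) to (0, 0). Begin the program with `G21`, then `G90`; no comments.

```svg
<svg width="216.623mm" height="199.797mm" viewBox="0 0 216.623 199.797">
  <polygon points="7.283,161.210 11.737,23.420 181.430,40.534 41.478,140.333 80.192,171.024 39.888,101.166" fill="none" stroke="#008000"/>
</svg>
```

Since the viewBox matches the mm dimensions, user units are millimetres directly. The only transform is the Y-flip y_m = 199.797 − y_svg.

Shape 1 is a closed polygon drawn with `<polygon>`. Its stroke #008000 means cut at S916, F1272. After flipping Y the toolpath is (7.283,38.587) → (11.737,176.377) → (181.430,159.263) → (41.478,59.464) → (80.192,28.773) → (39.888,98.631) → (7.283,38.587), returning to the start.

G21
G90
G00 X7.283 Y38.587
M3 S916
G1 X11.737 Y176.377 F1272
G1 X181.430 Y159.263 F1272
G1 X41.478 Y59.464 F1272
G1 X80.192 Y28.773 F1272
G1 X39.888 Y98.631 F1272
G1 X7.283 Y38.587 F1272
M5
G00 X0.000 Y0.000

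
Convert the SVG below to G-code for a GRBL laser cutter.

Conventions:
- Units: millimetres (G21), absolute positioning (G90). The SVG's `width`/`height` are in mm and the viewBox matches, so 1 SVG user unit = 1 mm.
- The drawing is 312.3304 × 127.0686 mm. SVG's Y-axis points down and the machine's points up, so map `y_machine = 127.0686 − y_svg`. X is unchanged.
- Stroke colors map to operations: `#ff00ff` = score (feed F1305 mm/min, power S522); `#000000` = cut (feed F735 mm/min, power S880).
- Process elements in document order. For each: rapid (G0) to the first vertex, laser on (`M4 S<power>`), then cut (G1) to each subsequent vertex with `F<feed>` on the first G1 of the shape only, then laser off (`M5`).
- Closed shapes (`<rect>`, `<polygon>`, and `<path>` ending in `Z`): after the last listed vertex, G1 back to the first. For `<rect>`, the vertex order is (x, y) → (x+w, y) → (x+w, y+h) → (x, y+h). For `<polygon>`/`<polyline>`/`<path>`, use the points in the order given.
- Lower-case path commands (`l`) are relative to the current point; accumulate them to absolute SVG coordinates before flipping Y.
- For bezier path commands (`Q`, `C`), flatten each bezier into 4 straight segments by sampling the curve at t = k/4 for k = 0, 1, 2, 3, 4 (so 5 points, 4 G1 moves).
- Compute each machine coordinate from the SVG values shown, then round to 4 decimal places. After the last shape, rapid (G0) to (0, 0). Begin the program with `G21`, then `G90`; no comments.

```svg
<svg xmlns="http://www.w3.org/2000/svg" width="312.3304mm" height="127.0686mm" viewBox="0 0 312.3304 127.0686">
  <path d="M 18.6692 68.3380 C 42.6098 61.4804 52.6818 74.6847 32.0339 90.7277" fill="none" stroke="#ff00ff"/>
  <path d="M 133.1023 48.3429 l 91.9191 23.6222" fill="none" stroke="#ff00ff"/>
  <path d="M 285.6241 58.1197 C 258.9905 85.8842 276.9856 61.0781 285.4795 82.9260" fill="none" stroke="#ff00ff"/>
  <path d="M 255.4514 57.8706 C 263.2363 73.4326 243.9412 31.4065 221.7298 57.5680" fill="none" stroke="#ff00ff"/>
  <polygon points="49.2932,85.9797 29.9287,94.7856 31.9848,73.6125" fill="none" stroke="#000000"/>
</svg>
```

G21
G90
G0 X18.6692 Y58.7306
M4 S522
G1 X33.7610 Y60.3813 F1305
G1 X42.0722 Y56.1235
G1 X42.0231 Y47.5718
G1 X32.0339 Y36.3409
M5
G0 X133.1023 Y78.7257
M4 S522
G1 X225.0214 Y55.1035 F1305
M5
G0 X285.6241 Y68.9489
M4 S522
G1 X273.1710 Y56.4321 F1305
G1 X272.3790 Y54.3270
G1 X278.1734 Y53.3313
G1 X285.4795 Y44.1426
M5
G0 X255.4514 Y69.1980
M4 S522
G1 X256.5901 Y66.3590 F1305
G1 X249.8392 Y73.3241
G1 X237.4640 Y78.3018
G1 X221.7298 Y69.5006
M5
G0 X49.2932 Y41.0889
M4 S880
G1 X29.9287 Y32.2830 F735
G1 X31.9848 Y53.4561
G1 X49.2932 Y41.0889
M5
G0 X0.0000 Y0.0000

Since the viewBox matches the mm dimensions, user units are millimetres directly. The only transform is the Y-flip y_m = 127.0686 − y_svg.

Shape 1 is a cubic bezier drawn with `<path>`. Its stroke #ff00ff means score at S522, F1305. After flipping Y the toolpath is (18.6692,58.7306) → (33.7610,60.3813) → (42.0722,56.1235) → (42.0231,47.5718) → (32.0339,36.3409).

Shape 2 is a line segment drawn with `<path>`. Its stroke #ff00ff means score at S522, F1305. After flipping Y the toolpath is (133.1023,78.7257) → (225.0214,55.1035).

Shape 3 is a cubic bezier drawn with `<path>`. Its stroke #ff00ff means score at S522, F1305. After flipping Y the toolpath is (285.6241,68.9489) → (273.1710,56.4321) → (272.3790,54.3270) → (278.1734,53.3313) → (285.4795,44.1426).

Shape 4 is a cubic bezier drawn with `<path>`. Its stroke #ff00ff means score at S522, F1305. After flipping Y the toolpath is (255.4514,69.1980) → (256.5901,66.3590) → (249.8392,73.3241) → (237.4640,78.3018) → (221.7298,69.5006).

Shape 5 is a regular polygon drawn with `<polygon>`. Its stroke #000000 means cut at S880, F735. After flipping Y the toolpath is (49.2932,41.0889) → (29.9287,32.2830) → (31.9848,53.4561) → (49.2932,41.0889), returning to the start.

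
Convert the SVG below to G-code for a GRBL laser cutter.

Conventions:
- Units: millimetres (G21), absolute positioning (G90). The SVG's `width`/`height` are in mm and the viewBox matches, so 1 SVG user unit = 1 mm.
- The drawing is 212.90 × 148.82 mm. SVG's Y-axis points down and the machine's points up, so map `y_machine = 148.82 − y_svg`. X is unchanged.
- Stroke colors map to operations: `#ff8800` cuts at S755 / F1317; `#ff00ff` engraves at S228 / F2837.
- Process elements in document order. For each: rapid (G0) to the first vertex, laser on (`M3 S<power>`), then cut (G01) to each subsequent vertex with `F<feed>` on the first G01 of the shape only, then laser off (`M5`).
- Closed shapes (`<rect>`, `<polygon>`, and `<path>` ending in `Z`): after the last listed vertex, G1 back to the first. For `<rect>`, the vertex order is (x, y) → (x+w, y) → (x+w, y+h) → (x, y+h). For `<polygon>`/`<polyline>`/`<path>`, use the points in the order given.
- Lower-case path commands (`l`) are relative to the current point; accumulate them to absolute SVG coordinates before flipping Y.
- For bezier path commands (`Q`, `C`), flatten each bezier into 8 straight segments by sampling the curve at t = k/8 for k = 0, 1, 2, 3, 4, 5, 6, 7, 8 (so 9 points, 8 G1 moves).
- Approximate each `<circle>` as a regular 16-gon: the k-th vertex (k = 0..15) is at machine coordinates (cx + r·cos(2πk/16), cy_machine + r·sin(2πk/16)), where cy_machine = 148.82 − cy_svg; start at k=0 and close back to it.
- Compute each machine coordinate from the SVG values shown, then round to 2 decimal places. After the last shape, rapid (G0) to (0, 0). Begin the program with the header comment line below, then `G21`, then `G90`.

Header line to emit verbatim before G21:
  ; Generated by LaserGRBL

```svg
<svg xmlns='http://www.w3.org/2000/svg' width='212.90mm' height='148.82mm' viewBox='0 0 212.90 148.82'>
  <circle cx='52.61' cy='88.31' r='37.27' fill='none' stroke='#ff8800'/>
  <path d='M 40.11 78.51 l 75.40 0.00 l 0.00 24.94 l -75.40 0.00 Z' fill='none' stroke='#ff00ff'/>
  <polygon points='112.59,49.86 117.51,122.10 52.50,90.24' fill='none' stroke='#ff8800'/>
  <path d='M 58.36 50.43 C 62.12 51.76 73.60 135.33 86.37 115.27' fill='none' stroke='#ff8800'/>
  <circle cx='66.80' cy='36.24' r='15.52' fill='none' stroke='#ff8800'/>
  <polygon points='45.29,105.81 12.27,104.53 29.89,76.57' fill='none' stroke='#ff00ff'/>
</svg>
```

1 u = 1 mm; y_m = 148.82 − y.

[1] `<circle>` circle, #ff8800→cut S755 F1317: (89.88,60.51) → (87.04,74.77) → (78.96,86.86) → (66.87,94.94) → (52.61,97.78) → (38.35,94.94) → (26.26,86.86) → (18.18,74.77) → (15.34,60.51) → (18.18,46.25) → (26.26,34.16) → (38.35,26.08) → (52.61,23.24) → (66.87,26.08) → (78.96,34.16) → (87.04,46.25) → (89.88,60.51) (closed)

[2] `<path>` rectangle, #ff00ff→engrave S228 F2837: (40.11,70.31) → (115.51,70.31) → (115.51,45.37) → (40.11,45.37) → (40.11,70.31) (closed)

[3] `<polygon>` regular polygon, #ff8800→cut S755 F1317: (112.59,98.96) → (117.51,26.72) → (52.50,58.58) → (112.59,98.96) (closed)

[4] `<path>` cubic bezier, #ff8800→cut S755 F1317: (58.36,98.39) → (60.12,94.40) → (62.53,84.88) → (65.51,72.00) → (68.99,57.95) → (72.89,44.90) → (77.13,35.03) → (81.65,30.52) → (86.37,33.55)

[5] `<circle>` circle, #ff8800→cut S755 F1317: (82.32,112.58) → (81.14,118.52) → (77.77,123.55) → (72.74,126.92) → (66.80,128.10) → (60.86,126.92) → (55.83,123.55) → (52.46,118.52) → (51.28,112.58) → (52.46,106.64) → (55.83,101.61) → (60.86,98.24) → (66.80,97.06) → (72.74,98.24) → (77.77,101.61) → (81.14,106.64) → (82.32,112.58) (closed)

[6] `<polygon>` regular polygon, #ff00ff→engrave S228 F2837: (45.29,43.01) → (12.27,44.29) → (29.89,72.25) → (45.29,43.01) (closed)

; Generated by LaserGRBL
G21
G90
G0 X89.88 Y60.51
M3 S755
G01 X87.04 Y74.77 F1317
G01 X78.96 Y86.86
G01 X66.87 Y94.94
G01 X52.61 Y97.78
G01 X38.35 Y94.94
G01 X26.26 Y86.86
G01 X18.18 Y74.77
G01 X15.34 Y60.51
G01 X18.18 Y46.25
G01 X26.26 Y34.16
G01 X38.35 Y26.08
G01 X52.61 Y23.24
G01 X66.87 Y26.08
G01 X78.96 Y34.16
G01 X87.04 Y46.25
G01 X89.88 Y60.51
M5
G0 X40.11 Y70.31
M3 S228
G01 X115.51 Y70.31 F2837
G01 X115.51 Y45.37
G01 X40.11 Y45.37
G01 X40.11 Y70.31
M5
G0 X112.59 Y98.96
M3 S755
G01 X117.51 Y26.72 F1317
G01 X52.50 Y58.58
G01 X112.59 Y98.96
M5
G0 X58.36 Y98.39
M3 S755
G01 X60.12 Y94.40 F1317
G01 X62.53 Y84.88
G01 X65.51 Y72.00
G01 X68.99 Y57.95
G01 X72.89 Y44.90
G01 X77.13 Y35.03
G01 X81.65 Y30.52
G01 X86.37 Y33.55
M5
G0 X82.32 Y112.58
M3 S755
G01 X81.14 Y118.52 F1317
G01 X77.77 Y123.55
G01 X72.74 Y126.92
G01 X66.80 Y128.10
G01 X60.86 Y126.92
G01 X55.83 Y123.55
G01 X52.46 Y118.52
G01 X51.28 Y112.58
G01 X52.46 Y106.64
G01 X55.83 Y101.61
G01 X60.86 Y98.24
G01 X66.80 Y97.06
G01 X72.74 Y98.24
G01 X77.77 Y101.61
G01 X81.14 Y106.64
G01 X82.32 Y112.58
M5
G0 X45.29 Y43.01
M3 S228
G01 X12.27 Y44.29 F2837
G01 X29.89 Y72.25
G01 X45.29 Y43.01
M5
G0 X0.00 Y0.00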